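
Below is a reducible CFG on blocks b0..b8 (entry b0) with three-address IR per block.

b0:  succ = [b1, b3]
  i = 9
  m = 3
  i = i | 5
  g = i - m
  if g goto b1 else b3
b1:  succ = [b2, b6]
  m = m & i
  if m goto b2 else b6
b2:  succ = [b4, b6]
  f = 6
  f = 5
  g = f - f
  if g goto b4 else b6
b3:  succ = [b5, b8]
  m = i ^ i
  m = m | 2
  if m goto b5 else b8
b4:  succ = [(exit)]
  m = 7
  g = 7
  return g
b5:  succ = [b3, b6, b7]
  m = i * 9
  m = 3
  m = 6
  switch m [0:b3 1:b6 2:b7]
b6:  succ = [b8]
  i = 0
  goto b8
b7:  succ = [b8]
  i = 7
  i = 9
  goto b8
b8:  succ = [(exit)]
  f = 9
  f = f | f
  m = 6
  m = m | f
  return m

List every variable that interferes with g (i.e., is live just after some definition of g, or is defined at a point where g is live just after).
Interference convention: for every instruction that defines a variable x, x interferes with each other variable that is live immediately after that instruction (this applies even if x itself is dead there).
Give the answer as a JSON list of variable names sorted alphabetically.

Block summaries:
  b0: {g,i,m} / ∅
  b1: {m} / {i,m}
  b2: {f,g} / ∅
  b3: {m} / {i}
  b4: {g,m} / ∅
  b5: {m} / {i}
  b6: {i} / ∅
  b7: {i} / ∅
  b8: {f,m} / ∅

Liveness:
  b0 li=∅ lo={i,m}
  b1 li={i,m} lo=∅
  b2 li=∅ lo=∅
  b3 li={i} lo={i}
  b4 li=∅ lo=∅
  b5 li={i} lo={i}
  b6 li=∅ lo=∅
  b7 li=∅ lo=∅
  b8 li=∅ lo=∅

Conflict graph:
  f↔{m}
  g↔{i,m}
  i↔{g,m}
  m↔{f,g,i}

N(g) = ["i", "m"]

Answer: ["i", "m"]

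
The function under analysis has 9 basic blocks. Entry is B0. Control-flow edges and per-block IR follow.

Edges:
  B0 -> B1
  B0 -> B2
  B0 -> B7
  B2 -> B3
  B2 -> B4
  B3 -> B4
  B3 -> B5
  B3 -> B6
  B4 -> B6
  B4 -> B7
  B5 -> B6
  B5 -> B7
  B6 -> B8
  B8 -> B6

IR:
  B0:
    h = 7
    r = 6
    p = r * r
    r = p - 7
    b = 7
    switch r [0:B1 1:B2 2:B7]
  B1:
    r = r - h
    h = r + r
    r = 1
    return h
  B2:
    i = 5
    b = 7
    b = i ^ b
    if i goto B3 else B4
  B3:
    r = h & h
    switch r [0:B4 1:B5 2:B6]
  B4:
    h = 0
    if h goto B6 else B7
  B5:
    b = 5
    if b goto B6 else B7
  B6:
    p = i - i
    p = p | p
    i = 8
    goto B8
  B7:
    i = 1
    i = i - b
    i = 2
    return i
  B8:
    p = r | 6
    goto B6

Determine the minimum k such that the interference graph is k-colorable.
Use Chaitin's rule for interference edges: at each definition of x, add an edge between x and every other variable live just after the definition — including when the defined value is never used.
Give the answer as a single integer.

Answer: 4

Analysis:
Per-block:
  B0 def {b,h,p,r} use ∅
  B1 def {h,r} use {h,r}
  B2 def {b,i} use ∅
  B3 def {r} use {h}
  B4 def {h} use ∅
  B5 def {b} use ∅
  B6 def {i,p} use {i}
  B7 def {i} use {b}
  B8 def {p} use {r}

Live sets:
  live B0: ∅→{b,h,r}
  live B1: {h,r}→∅
  live B2: {h,r}→{b,h,i,r}
  live B3: {b,h,i}→{b,i,r}
  live B4: {b,i,r}→{b,i,r}
  live B5: {i,r}→{b,i,r}
  live B6: {i,r}→{i,r}
  live B7: {b}→∅
  live B8: {i,r}→{i,r}

Interference:
  b — {h,i,r}
  h — {b,i,p,r}
  i — {b,h,p,r}
  p — {h,i,r}
  r — {b,h,i,p}

Chromatic number:
  {b,h,i,r} pairwise interfere (4-clique) ⇒ χ ≥ 4
  assign b→r3 h→r0 i→r1 p→r3 r→r2 — no edge inside a register ⇒ χ ≤ 4
  χ = 4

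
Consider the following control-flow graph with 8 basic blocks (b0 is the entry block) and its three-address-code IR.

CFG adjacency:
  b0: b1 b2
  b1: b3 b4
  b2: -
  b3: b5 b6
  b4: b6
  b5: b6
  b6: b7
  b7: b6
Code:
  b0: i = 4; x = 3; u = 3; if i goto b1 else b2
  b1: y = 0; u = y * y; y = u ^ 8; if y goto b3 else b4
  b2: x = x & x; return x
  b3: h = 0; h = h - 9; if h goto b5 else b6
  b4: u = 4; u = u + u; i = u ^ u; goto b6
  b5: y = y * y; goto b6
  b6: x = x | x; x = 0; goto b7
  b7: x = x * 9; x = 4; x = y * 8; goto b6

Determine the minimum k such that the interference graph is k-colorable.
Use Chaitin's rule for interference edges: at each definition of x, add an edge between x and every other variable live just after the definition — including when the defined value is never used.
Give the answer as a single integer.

Per-block:
  b0: def={i,u,x} ue=∅
  b1: def={u,y} ue=∅
  b2: def={x} ue={x}
  b3: def={h} ue=∅
  b4: def={i,u} ue=∅
  b5: def={y} ue={y}
  b6: def={x} ue={x}
  b7: def={x} ue={x,y}

Backward fixpoint:
  b0 li=∅ lo={x}
  b1 li={x} lo={x,y}
  b2 li={x} lo=∅
  b3 li={x,y} lo={x,y}
  b4 li={x,y} lo={x,y}
  b5 li={x,y} lo={x,y}
  b6 li={x,y} lo={x,y}
  b7 li={x,y} lo={x,y}

Interfere edges:
  h — {x,y}
  i — {u,x,y}
  u — {i,x,y}
  x — {h,i,u,y}
  y — {h,i,u,x}

Colouring:
  clique {i,u,x,y} ⇒ need ≥ 4
  assign h→R2 i→R2 u→R3 x→R0 y→R1 — no edge inside a register ⇒ χ ≤ 4
  χ = 4

Answer: 4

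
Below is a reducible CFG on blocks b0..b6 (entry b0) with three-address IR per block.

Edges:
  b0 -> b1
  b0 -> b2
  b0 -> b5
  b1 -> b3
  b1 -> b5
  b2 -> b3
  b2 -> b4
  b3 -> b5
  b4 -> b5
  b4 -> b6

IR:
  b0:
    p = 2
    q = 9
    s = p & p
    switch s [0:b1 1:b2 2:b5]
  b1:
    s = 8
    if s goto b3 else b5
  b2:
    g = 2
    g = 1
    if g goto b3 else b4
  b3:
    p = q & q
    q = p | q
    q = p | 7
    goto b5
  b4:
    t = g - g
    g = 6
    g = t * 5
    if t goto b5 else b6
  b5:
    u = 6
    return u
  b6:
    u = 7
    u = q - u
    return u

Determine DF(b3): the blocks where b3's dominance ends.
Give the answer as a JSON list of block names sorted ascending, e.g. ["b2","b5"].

idom tree: b1←b0 b2←b0 b3←b0 b4←b2 b5←b0 b6←b4
Dom∩ at merges:
  b3: preds {b1,b2}: {b0,b1} ∩ {b0,b2} = {b0}; idom=b0
  b5: preds {b0,b1,b3,b4}: {b0} ∩ {b0,b1} ∩ {b0,b3} ∩ {b0,b2,b4} = {b0}; idom=b0

Frontier:
  b3←b1: walk b1 to b0
  b3←b2: walk b2 to b0
  b5←b0: walk · to b0
  b5←b1: walk b1 to b0
  b5←b3: walk b3 to b0
  b5←b4: walk b4→b2 to b0
  DF(b0)=∅
  DF(b1)={b3,b5}
  DF(b2)={b3,b5}
  DF(b3)={b5}
  DF(b4)={b5}
  DF(b5)=∅
  DF(b6)=∅

DF(b3) = ["b5"]

Answer: ["b5"]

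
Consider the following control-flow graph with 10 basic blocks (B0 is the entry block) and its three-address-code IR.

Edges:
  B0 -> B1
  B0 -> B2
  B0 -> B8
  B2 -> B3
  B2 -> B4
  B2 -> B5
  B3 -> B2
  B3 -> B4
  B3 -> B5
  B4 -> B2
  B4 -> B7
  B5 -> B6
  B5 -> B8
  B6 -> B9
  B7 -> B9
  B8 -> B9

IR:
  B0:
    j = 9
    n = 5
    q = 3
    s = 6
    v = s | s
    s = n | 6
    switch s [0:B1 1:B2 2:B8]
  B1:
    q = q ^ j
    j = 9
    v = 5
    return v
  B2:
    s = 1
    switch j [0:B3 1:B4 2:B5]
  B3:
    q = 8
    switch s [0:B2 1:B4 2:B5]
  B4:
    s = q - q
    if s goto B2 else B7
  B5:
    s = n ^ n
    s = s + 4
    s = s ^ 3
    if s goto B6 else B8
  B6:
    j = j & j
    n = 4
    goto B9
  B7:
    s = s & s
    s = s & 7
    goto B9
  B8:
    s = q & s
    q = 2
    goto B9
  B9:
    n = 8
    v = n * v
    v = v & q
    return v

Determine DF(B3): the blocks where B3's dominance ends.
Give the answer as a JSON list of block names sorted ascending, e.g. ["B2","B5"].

idom tree: B1←B0 B2←B0 B3←B2 B4←B2 B5←B2 B6←B5 B7←B4 B8←B0 B9←B0
Dom at joins:
  B2: preds {B0,B3,B4}: {B0} ∩ {B0,B2,B3} ∩ {B0,B2,B4} = {B0}; idom=B0
  B4: preds {B2,B3}: {B0,B2} ∩ {B0,B2,B3} = {B0,B2}; idom=B2
  B5: preds {B2,B3}: {B0,B2} ∩ {B0,B2,B3} = {B0,B2}; idom=B2
  B8: preds {B0,B5}: {B0} ∩ {B0,B2,B5} = {B0}; idom=B0
  B9: preds {B6,B7,B8}: {B0,B2,B5,B6} ∩ {B0,B2,B4,B7} ∩ {B0,B8} = {B0}; idom=B0

Frontier:
  B2←B0: walk · to B0
  B2←B3: walk B3→B2 to B0
  B2←B4: walk B4→B2 to B0
  B4←B2: walk · to B2
  B4←B3: walk B3 to B2
  B5←B2: walk · to B2
  B5←B3: walk B3 to B2
  B8←B0: walk · to B0
  B8←B5: walk B5→B2 to B0
  B9←B6: walk B6→B5→B2 to B0
  B9←B7: walk B7→B4→B2 to B0
  B9←B8: walk B8 to B0
  B0: DF=∅
  B1: DF=∅
  B2: DF={B2,B8,B9}
  B3: DF={B2,B4,B5}
  B4: DF={B2,B9}
  B5: DF={B8,B9}
  B6: DF={B9}
  B7: DF={B9}
  B8: DF={B9}
  B9: DF=∅

DF(B3) = ["B2", "B4", "B5"]

Answer: ["B2", "B4", "B5"]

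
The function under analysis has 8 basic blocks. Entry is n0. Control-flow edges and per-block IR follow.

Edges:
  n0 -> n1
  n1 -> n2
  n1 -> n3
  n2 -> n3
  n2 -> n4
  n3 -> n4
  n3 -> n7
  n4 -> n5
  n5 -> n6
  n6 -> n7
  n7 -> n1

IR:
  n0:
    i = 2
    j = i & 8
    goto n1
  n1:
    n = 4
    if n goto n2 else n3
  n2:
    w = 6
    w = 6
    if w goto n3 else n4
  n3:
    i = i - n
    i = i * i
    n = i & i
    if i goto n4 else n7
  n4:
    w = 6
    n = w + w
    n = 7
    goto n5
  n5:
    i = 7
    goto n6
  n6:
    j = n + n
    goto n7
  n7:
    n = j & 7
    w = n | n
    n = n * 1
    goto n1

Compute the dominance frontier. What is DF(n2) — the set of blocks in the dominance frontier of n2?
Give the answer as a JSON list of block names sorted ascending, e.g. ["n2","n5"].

idom tree: n1←n0 n2←n1 n3←n1 n4←n1 n5←n4 n6←n5 n7←n1
Dom at joins:
  n1: preds {n0,n7}: {n0} ∩ {n0,n1,n7} = {n0}; idom=n0
  n3: preds {n1,n2}: {n0,n1} ∩ {n0,n1,n2} = {n0,n1}; idom=n1
  n4: preds {n2,n3}: {n0,n1,n2} ∩ {n0,n1,n3} = {n0,n1}; idom=n1
  n7: preds {n3,n6}: {n0,n1,n3} ∩ {n0,n1,n4,n5,n6} = {n0,n1}; idom=n1

DF derivation:
  join n1 pred n0: · stop@n0
  join n1 pred n7: n7→n1 stop@n0
  join n3 pred n1: · stop@n1
  join n3 pred n2: n2 stop@n1
  join n4 pred n2: n2 stop@n1
  join n4 pred n3: n3 stop@n1
  join n7 pred n3: n3 stop@n1
  join n7 pred n6: n6→n5→n4 stop@n1
  DF(n0)=∅
  DF(n1)={n1}
  DF(n2)={n3,n4}
  DF(n3)={n4,n7}
  DF(n4)={n7}
  DF(n5)={n7}
  DF(n6)={n7}
  DF(n7)={n1}

DF(n2) = ["n3", "n4"]

Answer: ["n3", "n4"]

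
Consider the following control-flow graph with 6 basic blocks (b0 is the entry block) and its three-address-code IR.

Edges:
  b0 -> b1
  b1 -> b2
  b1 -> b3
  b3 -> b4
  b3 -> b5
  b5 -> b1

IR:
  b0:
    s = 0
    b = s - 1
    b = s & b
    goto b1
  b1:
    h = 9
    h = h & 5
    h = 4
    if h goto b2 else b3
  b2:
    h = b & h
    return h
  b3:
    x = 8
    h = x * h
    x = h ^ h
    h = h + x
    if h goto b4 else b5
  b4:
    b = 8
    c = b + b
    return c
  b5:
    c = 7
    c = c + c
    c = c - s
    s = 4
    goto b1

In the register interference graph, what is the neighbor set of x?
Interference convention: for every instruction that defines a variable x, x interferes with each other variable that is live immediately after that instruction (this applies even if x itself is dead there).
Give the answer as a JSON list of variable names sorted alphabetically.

Answer: ["b", "h", "s"]

Analysis:
def/use:
  b0: def={b,s} ue=∅
  b1: def={h} ue=∅
  b2: def={h} ue={b,h}
  b3: def={h,x} ue={h}
  b4: def={b,c} ue=∅
  b5: def={c,s} ue={s}

Liveness:
  b0: in=∅ out={b,s}
  b1: in={b,s} out={b,h,s}
  b2: in={b,h} out=∅
  b3: in={b,h,s} out={b,s}
  b4: in=∅ out=∅
  b5: in={b,s} out={b,s}

Interfere edges:
  b↔{c,h,s,x}
  c↔{b,s}
  h↔{b,s,x}
  s↔{b,c,h,x}
  x↔{b,h,s}

N(x) = ["b", "h", "s"]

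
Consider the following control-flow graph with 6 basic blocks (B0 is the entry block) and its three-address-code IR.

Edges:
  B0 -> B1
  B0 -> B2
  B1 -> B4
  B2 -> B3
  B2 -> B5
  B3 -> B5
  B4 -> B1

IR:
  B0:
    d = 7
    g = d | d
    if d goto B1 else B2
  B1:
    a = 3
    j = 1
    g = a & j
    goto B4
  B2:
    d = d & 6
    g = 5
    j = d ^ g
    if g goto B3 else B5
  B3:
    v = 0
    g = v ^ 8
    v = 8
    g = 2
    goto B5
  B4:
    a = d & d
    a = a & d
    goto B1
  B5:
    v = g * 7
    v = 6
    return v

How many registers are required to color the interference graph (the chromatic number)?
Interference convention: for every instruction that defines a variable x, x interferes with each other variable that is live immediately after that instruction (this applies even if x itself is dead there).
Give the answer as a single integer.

Answer: 3

Working:
def/use:
  B0 def {d,g} use ∅
  B1 def {a,g,j} use ∅
  B2 def {d,g,j} use {d}
  B3 def {g,v} use ∅
  B4 def {a} use {d}
  B5 def {v} use {g}

Liveness:
  live B0: ∅→{d}
  live B1: {d}→{d}
  live B2: {d}→{g}
  live B3: ∅→{g}
  live B4: {d}→{d}
  live B5: {g}→∅

Conflict graph:
  a — {d,j}
  d — {a,g,j}
  g — {d,j}
  j — {a,d,g}
  v — ∅

Chromatic number:
  lower bound: {a,d,j} mutually conflict ⇒ χ ≥ 3
  3-colouring: R0={d,v}  R1={j}  R2={a,g}
  χ = 3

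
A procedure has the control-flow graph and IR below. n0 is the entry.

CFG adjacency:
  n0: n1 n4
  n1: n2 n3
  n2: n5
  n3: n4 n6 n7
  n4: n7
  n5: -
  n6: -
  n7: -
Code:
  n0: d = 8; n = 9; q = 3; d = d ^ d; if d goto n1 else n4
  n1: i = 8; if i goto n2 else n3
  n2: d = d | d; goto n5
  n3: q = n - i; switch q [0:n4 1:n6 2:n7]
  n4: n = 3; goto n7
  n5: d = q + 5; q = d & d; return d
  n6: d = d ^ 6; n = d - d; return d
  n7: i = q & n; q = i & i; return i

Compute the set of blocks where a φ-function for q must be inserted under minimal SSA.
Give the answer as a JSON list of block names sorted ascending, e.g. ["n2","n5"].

idom tree: n1←n0 n2←n1 n3←n1 n4←n0 n5←n2 n6←n3 n7←n0
Dom at joins:
  n4: preds {n0,n3}: {n0} ∩ {n0,n1,n3} = {n0}; idom=n0
  n7: preds {n3,n4}: {n0,n1,n3} ∩ {n0,n4} = {n0}; idom=n0

DF walk-up:
  join n4 pred n0: · stop@n0
  join n4 pred n3: n3→n1 stop@n0
  join n7 pred n3: n3→n1 stop@n0
  join n7 pred n4: n4 stop@n0
  n0 → ∅
  n1 → {n4,n7}
  n2 → ∅
  n3 → {n4,n7}
  n4 → {n7}
  n5 → ∅
  n6 → ∅
  n7 → ∅

φ for q: defs {n0,n3,n5,n7}
  DF⁺ = {n4,n7}

Answer: ["n4", "n7"]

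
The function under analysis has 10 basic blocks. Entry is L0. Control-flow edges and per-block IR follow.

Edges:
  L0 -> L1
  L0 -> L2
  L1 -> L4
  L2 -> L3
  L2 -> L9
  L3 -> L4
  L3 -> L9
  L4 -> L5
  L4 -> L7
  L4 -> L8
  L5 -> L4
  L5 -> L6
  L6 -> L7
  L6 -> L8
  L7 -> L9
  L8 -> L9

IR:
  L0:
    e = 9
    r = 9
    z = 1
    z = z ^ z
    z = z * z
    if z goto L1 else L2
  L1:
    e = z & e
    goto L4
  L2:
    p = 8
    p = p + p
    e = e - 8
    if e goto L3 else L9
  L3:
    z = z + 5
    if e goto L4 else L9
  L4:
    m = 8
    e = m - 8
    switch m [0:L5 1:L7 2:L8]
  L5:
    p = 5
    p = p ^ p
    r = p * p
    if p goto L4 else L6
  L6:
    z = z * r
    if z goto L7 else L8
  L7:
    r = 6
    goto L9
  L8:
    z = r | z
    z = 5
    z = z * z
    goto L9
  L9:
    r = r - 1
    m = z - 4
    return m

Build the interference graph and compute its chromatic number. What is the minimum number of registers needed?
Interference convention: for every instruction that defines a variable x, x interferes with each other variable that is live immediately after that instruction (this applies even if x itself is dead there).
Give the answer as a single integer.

Answer: 4

Working:
def/use:
  L0 def {e,r,z} use ∅
  L1 def {e} use {e,z}
  L2 def {e,p} use {e}
  L3 def {z} use {e,z}
  L4 def {e,m} use ∅
  L5 def {p,r} use ∅
  L6 def {z} use {r,z}
  L7 def {r} use ∅
  L8 def {z} use {r,z}
  L9 def {m,r} use {r,z}

Liveness:
  live L0: ∅→{e,r,z}
  live L1: {e,r,z}→{r,z}
  live L2: {e,r,z}→{e,r,z}
  live L3: {e,r,z}→{r,z}
  live L4: {r,z}→{r,z}
  live L5: {z}→{r,z}
  live L6: {r,z}→{r,z}
  live L7: {z}→{r,z}
  live L8: {r,z}→{r,z}
  live L9: {r,z}→∅

Conflict graph:
  e: {m,p,r,z}
  m: {e,r,z}
  p: {e,r,z}
  r: {e,m,p,z}
  z: {e,m,p,r}

Chromatic number:
  lower bound: {e,m,r,z} mutually conflict ⇒ χ ≥ 4
  assign e→c0 m→c3 p→c3 r→c1 z→c2 — no edge inside a register ⇒ χ ≤ 4
  χ = 4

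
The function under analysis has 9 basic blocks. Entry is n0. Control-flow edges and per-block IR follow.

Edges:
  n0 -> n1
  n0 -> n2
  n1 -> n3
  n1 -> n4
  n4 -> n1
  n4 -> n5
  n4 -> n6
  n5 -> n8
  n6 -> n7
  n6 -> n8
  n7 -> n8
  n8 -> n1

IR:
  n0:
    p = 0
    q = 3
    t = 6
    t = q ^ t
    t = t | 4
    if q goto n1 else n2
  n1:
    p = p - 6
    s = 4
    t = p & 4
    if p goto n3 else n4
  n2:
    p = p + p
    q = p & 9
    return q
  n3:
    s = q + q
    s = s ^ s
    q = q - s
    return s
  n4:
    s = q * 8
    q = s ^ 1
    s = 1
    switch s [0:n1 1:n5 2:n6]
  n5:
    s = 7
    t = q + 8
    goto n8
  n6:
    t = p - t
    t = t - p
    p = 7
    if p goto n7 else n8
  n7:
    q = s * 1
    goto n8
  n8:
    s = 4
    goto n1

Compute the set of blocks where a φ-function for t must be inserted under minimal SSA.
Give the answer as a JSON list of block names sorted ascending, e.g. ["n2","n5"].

Answer: ["n1", "n8"]

Working:
idom tree: n1←n0 n2←n0 n3←n1 n4←n1 n5←n4 n6←n4 n7←n6 n8←n4
Dom∩ at merges:
  n1: preds {n0,n4,n8}: {n0} ∩ {n0,n1,n4} ∩ {n0,n1,n4,n8} = {n0}; idom=n0
  n8: preds {n5,n6,n7}: {n0,n1,n4,n5} ∩ {n0,n1,n4,n6} ∩ {n0,n1,n4,n6,n7} = {n0,n1,n4}; idom=n4

DF derivation:
  n1←n0: walk · to n0
  n1←n4: walk n4→n1 to n0
  n1←n8: walk n8→n4→n1 to n0
  n8←n5: walk n5 to n4
  n8←n6: walk n6 to n4
  n8←n7: walk n7→n6 to n4
  DF(n0)=∅
  DF(n1)={n1}
  DF(n2)=∅
  DF(n3)=∅
  DF(n4)={n1}
  DF(n5)={n8}
  DF(n6)={n8}
  DF(n7)={n8}
  DF(n8)={n1}

φ for t: defs {n0,n1,n5,n6}
  DF⁺ = {n1,n8}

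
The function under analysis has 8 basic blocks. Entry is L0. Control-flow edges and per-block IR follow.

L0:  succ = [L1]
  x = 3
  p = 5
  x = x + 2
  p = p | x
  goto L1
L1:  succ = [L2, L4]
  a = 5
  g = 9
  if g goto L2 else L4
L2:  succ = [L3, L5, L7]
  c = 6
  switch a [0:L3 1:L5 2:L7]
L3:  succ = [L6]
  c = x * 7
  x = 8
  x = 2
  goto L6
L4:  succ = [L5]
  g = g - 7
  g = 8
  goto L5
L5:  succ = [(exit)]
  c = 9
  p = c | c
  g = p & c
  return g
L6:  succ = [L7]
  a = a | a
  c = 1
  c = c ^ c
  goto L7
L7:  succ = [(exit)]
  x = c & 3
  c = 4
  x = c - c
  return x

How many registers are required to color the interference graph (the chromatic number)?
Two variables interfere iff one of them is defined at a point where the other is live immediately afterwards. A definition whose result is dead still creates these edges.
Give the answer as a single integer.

Answer: 3

Working:
def/use:
  L0: {p,x} / ∅
  L1: {a,g} / ∅
  L2: {c} / {a}
  L3: {c,x} / {x}
  L4: {g} / {g}
  L5: {c,g,p} / ∅
  L6: {a,c} / {a}
  L7: {c,x} / {c}

Live sets:
  L0 li=∅ lo={x}
  L1 li={x} lo={a,g,x}
  L2 li={a,x} lo={a,c,x}
  L3 li={a,x} lo={a}
  L4 li={g} lo=∅
  L5 li=∅ lo=∅
  L6 li={a} lo={c}
  L7 li={c} lo=∅

Interference:
  a↔{c,g,x}
  c↔{a,p,x}
  g↔{a,x}
  p↔{c,x}
  x↔{a,c,g,p}

Colouring:
  {a,c,x} pairwise interfere (3-clique) ⇒ χ ≥ 3
  assign a→c1 c→c2 g→c2 p→c1 x→c0 — no edge inside a register ⇒ χ ≤ 3
  χ = 3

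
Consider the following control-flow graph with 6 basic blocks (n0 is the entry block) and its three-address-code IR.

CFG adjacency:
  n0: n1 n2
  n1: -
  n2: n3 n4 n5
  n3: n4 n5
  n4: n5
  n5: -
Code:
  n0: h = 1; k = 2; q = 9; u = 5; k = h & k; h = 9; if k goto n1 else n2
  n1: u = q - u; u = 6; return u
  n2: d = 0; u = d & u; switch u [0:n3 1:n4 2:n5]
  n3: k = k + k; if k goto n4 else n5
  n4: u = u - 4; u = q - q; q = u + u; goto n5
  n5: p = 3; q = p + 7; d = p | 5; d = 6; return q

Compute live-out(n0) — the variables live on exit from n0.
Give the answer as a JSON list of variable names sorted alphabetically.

Answer: ["k", "q", "u"]

Working:
Per-block:
  n0: {h,k,q,u} / ∅
  n1: {u} / {q,u}
  n2: {d,u} / {u}
  n3: {k} / {k}
  n4: {q,u} / {q,u}
  n5: {d,p,q} / ∅

Live sets:
  n0: in=∅ out={k,q,u}
  n1: in={q,u} out=∅
  n2: in={k,q,u} out={k,q,u}
  n3: in={k,q,u} out={q,u}
  n4: in={q,u} out=∅
  n5: in=∅ out=∅

live-out(n0) = ["k", "q", "u"]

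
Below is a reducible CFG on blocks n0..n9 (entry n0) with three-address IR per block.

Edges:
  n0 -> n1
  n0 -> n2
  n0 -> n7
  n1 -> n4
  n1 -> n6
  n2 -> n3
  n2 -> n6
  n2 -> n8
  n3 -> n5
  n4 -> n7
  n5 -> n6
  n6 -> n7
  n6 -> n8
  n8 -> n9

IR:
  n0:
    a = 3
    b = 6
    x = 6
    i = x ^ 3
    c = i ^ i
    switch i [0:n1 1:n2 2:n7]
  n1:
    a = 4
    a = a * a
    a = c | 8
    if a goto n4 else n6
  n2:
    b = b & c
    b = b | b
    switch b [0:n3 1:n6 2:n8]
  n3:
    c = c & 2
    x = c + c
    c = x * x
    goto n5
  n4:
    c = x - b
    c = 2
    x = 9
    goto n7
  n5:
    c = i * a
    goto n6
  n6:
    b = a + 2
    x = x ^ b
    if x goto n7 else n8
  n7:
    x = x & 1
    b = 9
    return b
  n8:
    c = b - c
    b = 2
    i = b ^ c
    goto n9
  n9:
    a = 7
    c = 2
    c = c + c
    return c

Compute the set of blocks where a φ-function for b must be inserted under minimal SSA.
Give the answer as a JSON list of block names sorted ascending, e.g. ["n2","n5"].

idom tree: n1←n0 n2←n0 n3←n2 n4←n1 n5←n3 n6←n0 n7←n0 n8←n0 n9←n8
Dom∩ at merges:
  n6: preds {n1,n2,n5}: {n0,n1} ∩ {n0,n2} ∩ {n0,n2,n3,n5} = {n0}; idom=n0
  n7: preds {n0,n4,n6}: {n0} ∩ {n0,n1,n4} ∩ {n0,n6} = {n0}; idom=n0
  n8: preds {n2,n6}: {n0,n2} ∩ {n0,n6} = {n0}; idom=n0

DF walk-up:
  join n6 pred n1: n1 stop@n0
  join n6 pred n2: n2 stop@n0
  join n6 pred n5: n5→n3→n2 stop@n0
  join n7 pred n0: · stop@n0
  join n7 pred n4: n4→n1 stop@n0
  join n7 pred n6: n6 stop@n0
  join n8 pred n2: n2 stop@n0
  join n8 pred n6: n6 stop@n0
  n0 → ∅
  n1 → {n6,n7}
  n2 → {n6,n8}
  n3 → {n6}
  n4 → {n7}
  n5 → {n6}
  n6 → {n7,n8}
  n7 → ∅
  n8 → ∅
  n9 → ∅

φ for b: defs {n0,n2,n6,n7,n8}
  DF⁺ = {n6,n7,n8}

Answer: ["n6", "n7", "n8"]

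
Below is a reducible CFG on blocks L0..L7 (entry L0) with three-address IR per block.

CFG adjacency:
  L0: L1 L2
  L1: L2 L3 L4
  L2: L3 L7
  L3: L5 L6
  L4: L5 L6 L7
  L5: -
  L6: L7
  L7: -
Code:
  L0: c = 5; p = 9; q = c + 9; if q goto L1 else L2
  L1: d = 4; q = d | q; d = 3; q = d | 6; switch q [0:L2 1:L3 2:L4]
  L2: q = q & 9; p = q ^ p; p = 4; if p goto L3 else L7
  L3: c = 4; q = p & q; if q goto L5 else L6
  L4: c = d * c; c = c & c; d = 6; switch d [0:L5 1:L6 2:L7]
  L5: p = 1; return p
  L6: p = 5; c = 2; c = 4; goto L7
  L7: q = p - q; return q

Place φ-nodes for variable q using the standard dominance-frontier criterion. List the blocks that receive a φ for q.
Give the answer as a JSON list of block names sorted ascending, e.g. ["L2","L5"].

idom tree: L1←L0 L2←L0 L3←L0 L4←L1 L5←L0 L6←L0 L7←L0
Join-block Dom:
  L2: preds {L0,L1}: {L0} ∩ {L0,L1} = {L0}; idom=L0
  L3: preds {L1,L2}: {L0,L1} ∩ {L0,L2} = {L0}; idom=L0
  L5: preds {L3,L4}: {L0,L3} ∩ {L0,L1,L4} = {L0}; idom=L0
  L6: preds {L3,L4}: {L0,L3} ∩ {L0,L1,L4} = {L0}; idom=L0
  L7: preds {L2,L4,L6}: {L0,L2} ∩ {L0,L1,L4} ∩ {L0,L6} = {L0}; idom=L0

DF derivation:
  L2←L0: walk · to L0
  L2←L1: walk L1 to L0
  L3←L1: walk L1 to L0
  L3←L2: walk L2 to L0
  L5←L3: walk L3 to L0
  L5←L4: walk L4→L1 to L0
  L6←L3: walk L3 to L0
  L6←L4: walk L4→L1 to L0
  L7←L2: walk L2 to L0
  L7←L4: walk L4→L1 to L0
  L7←L6: walk L6 to L0
  L0 → ∅
  L1 → {L2,L3,L5,L6,L7}
  L2 → {L3,L7}
  L3 → {L5,L6}
  L4 → {L5,L6,L7}
  L5 → ∅
  L6 → {L7}
  L7 → ∅

φ for q: defs {L0,L1,L2,L3,L7}
  DF⁺ = {L2,L3,L5,L6,L7}

Answer: ["L2", "L3", "L5", "L6", "L7"]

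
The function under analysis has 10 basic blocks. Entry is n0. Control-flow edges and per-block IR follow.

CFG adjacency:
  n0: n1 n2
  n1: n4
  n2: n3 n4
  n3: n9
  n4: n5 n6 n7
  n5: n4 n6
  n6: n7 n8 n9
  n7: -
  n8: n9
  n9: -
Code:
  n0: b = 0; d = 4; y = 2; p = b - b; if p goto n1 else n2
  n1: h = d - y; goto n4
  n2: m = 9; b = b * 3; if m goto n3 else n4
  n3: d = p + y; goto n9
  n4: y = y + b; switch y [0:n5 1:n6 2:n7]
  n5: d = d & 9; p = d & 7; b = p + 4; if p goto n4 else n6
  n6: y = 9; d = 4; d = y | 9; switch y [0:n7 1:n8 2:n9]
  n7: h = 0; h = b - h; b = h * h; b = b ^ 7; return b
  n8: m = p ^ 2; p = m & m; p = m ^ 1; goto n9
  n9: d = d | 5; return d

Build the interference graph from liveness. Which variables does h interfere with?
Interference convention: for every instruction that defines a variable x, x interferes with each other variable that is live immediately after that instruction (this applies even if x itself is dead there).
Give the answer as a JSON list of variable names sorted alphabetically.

def/use:
  n0 def {b,d,p,y} use ∅
  n1 def {h} use {d,y}
  n2 def {b,m} use {b}
  n3 def {d} use {p,y}
  n4 def {y} use {b,y}
  n5 def {b,d,p} use {d}
  n6 def {d,y} use ∅
  n7 def {b,h} use {b}
  n8 def {m,p} use {p}
  n9 def {d} use {d}

Backward fixpoint:
  live n0: ∅→{b,d,p,y}
  live n1: {b,d,p,y}→{b,d,p,y}
  live n2: {b,d,p,y}→{b,d,p,y}
  live n3: {p,y}→{d}
  live n4: {b,d,p,y}→{b,d,p,y}
  live n5: {d,y}→{b,d,p,y}
  live n6: {b,p}→{b,d,p}
  live n7: {b}→∅
  live n8: {d,p}→{d}
  live n9: {d}→∅

Conflict graph:
  b: {d,h,m,p,y}
  d: {b,h,m,p,y}
  h: {b,d,p,y}
  m: {b,d,p,y}
  p: {b,d,h,m,y}
  y: {b,d,h,m,p}

N(h) = ["b", "d", "p", "y"]

Answer: ["b", "d", "p", "y"]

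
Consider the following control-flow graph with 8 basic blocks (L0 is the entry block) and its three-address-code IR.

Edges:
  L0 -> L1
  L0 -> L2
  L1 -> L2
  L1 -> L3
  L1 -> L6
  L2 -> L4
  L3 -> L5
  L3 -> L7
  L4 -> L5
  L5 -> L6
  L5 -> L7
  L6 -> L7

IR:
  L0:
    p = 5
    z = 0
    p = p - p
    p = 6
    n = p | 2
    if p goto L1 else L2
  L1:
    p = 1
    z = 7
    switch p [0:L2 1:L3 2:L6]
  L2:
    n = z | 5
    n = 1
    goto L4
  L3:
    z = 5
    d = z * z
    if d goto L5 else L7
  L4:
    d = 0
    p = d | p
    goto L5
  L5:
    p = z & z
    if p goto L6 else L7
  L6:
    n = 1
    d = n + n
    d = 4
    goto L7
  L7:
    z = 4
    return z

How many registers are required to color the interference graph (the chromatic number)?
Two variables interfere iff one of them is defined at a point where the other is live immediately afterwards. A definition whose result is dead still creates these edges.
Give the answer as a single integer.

Answer: 3

Working:
Per-block:
  L0 def {n,p,z} use ∅
  L1 def {p,z} use ∅
  L2 def {n} use {z}
  L3 def {d,z} use ∅
  L4 def {d,p} use {p}
  L5 def {p} use {z}
  L6 def {d,n} use ∅
  L7 def {z} use ∅

Backward fixpoint:
  L0: in=∅ out={p,z}
  L1: in=∅ out={p,z}
  L2: in={p,z} out={p,z}
  L3: in=∅ out={z}
  L4: in={p,z} out={z}
  L5: in={z} out=∅
  L6: in=∅ out=∅
  L7: in=∅ out=∅

Interference:
  d — {p,z}
  n — {p,z}
  p — {d,n,z}
  z — {d,n,p}

Registers:
  clique {d,p,z} ⇒ need ≥ 3
  assign d→c2 n→c2 p→c0 z→c1 — no edge inside a register ⇒ χ ≤ 3
  χ = 3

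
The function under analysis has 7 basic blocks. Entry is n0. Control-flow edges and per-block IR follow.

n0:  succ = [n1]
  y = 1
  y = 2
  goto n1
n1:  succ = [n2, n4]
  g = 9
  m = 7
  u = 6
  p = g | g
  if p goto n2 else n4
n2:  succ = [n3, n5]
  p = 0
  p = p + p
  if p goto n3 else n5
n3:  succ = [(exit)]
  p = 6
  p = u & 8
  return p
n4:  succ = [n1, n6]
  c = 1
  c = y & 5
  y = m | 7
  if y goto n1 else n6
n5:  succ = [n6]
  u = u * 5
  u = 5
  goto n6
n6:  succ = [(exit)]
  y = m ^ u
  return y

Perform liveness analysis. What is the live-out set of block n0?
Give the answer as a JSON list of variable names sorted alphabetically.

Block summaries:
  n0: {y} / ∅
  n1: {g,m,p,u} / ∅
  n2: {p} / ∅
  n3: {p} / {u}
  n4: {c,y} / {m,y}
  n5: {u} / {u}
  n6: {y} / {m,u}

Live sets:
  n0 li=∅ lo={y}
  n1 li={y} lo={m,u,y}
  n2 li={m,u} lo={m,u}
  n3 li={u} lo=∅
  n4 li={m,u,y} lo={m,u,y}
  n5 li={m,u} lo={m,u}
  n6 li={m,u} lo=∅

live-out(n0) = ["y"]

Answer: ["y"]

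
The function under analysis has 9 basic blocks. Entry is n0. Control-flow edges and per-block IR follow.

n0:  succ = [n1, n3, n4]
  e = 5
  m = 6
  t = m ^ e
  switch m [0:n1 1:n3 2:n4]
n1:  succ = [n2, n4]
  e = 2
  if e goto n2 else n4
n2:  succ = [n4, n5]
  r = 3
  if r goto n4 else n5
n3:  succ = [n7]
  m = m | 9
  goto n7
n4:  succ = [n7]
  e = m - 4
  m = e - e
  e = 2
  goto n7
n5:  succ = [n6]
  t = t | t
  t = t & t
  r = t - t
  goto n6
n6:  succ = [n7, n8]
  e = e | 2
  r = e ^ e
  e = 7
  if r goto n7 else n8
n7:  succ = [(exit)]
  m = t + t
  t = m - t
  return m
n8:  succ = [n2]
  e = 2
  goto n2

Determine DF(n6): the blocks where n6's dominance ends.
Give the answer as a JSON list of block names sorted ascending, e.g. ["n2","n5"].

idom tree: n1←n0 n2←n1 n3←n0 n4←n0 n5←n2 n6←n5 n7←n0 n8←n6
Dom∩ at merges:
  n2: preds {n1,n8}: {n0,n1} ∩ {n0,n1,n2,n5,n6,n8} = {n0,n1}; idom=n1
  n4: preds {n0,n1,n2}: {n0} ∩ {n0,n1} ∩ {n0,n1,n2} = {n0}; idom=n0
  n7: preds {n3,n4,n6}: {n0,n3} ∩ {n0,n4} ∩ {n0,n1,n2,n5,n6} = {n0}; idom=n0

Frontier:
  join n2 pred n1: · stop@n1
  join n2 pred n8: n8→n6→n5→n2 stop@n1
  join n4 pred n0: · stop@n0
  join n4 pred n1: n1 stop@n0
  join n4 pred n2: n2→n1 stop@n0
  join n7 pred n3: n3 stop@n0
  join n7 pred n4: n4 stop@n0
  join n7 pred n6: n6→n5→n2→n1 stop@n0
  n0 → ∅
  n1 → {n4,n7}
  n2 → {n2,n4,n7}
  n3 → {n7}
  n4 → {n7}
  n5 → {n2,n7}
  n6 → {n2,n7}
  n7 → ∅
  n8 → {n2}

DF(n6) = ["n2", "n7"]

Answer: ["n2", "n7"]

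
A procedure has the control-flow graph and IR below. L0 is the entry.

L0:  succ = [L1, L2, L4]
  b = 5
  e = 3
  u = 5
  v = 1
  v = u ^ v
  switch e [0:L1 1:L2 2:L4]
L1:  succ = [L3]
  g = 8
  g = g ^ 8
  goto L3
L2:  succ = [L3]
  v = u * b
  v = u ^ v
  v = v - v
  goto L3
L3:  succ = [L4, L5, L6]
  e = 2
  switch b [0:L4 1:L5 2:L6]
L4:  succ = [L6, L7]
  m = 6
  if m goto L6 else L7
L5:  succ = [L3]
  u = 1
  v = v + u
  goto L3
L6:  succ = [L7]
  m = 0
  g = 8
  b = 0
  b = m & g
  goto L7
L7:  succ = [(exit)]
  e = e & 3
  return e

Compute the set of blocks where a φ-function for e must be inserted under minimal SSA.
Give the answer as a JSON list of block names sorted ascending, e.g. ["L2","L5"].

Answer: ["L3", "L4", "L6", "L7"]

Working:
idom tree: L1←L0 L2←L0 L3←L0 L4←L0 L5←L3 L6←L0 L7←L0
Join-block Dom:
  L3: preds {L1,L2,L5}: {L0,L1} ∩ {L0,L2} ∩ {L0,L3,L5} = {L0}; idom=L0
  L4: preds {L0,L3}: {L0} ∩ {L0,L3} = {L0}; idom=L0
  L6: preds {L3,L4}: {L0,L3} ∩ {L0,L4} = {L0}; idom=L0
  L7: preds {L4,L6}: {L0,L4} ∩ {L0,L6} = {L0}; idom=L0

DF walk-up:
  join L3 pred L1: L1 stop@L0
  join L3 pred L2: L2 stop@L0
  join L3 pred L5: L5→L3 stop@L0
  join L4 pred L0: · stop@L0
  join L4 pred L3: L3 stop@L0
  join L6 pred L3: L3 stop@L0
  join L6 pred L4: L4 stop@L0
  join L7 pred L4: L4 stop@L0
  join L7 pred L6: L6 stop@L0
  L0: DF=∅
  L1: DF={L3}
  L2: DF={L3}
  L3: DF={L3,L4,L6}
  L4: DF={L6,L7}
  L5: DF={L3}
  L6: DF={L7}
  L7: DF=∅

φ for e: defs {L0,L3,L7}
  DF⁺ = {L3,L4,L6,L7}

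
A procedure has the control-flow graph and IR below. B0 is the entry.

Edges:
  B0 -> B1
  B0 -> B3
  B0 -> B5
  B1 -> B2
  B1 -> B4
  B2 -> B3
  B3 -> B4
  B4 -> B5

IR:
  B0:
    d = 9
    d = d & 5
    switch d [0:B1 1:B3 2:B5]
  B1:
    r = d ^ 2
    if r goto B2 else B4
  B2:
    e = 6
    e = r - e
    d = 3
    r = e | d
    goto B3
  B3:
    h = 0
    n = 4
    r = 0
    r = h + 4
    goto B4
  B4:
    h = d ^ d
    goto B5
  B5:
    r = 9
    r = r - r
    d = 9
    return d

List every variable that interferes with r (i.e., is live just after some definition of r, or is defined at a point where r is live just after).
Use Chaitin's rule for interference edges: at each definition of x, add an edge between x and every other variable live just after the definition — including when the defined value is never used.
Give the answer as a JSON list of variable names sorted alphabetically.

Block summaries:
  B0 def {d} use ∅
  B1 def {r} use {d}
  B2 def {d,e,r} use {r}
  B3 def {h,n,r} use ∅
  B4 def {h} use {d}
  B5 def {d,r} use ∅

Backward fixpoint:
  live B0: ∅→{d}
  live B1: {d}→{d,r}
  live B2: {r}→{d}
  live B3: {d}→{d}
  live B4: {d}→∅
  live B5: ∅→∅

Interfere edges:
  d — {e,h,n,r}
  e — {d,r}
  h — {d,n,r}
  n — {d,h}
  r — {d,e,h}

N(r) = ["d", "e", "h"]

Answer: ["d", "e", "h"]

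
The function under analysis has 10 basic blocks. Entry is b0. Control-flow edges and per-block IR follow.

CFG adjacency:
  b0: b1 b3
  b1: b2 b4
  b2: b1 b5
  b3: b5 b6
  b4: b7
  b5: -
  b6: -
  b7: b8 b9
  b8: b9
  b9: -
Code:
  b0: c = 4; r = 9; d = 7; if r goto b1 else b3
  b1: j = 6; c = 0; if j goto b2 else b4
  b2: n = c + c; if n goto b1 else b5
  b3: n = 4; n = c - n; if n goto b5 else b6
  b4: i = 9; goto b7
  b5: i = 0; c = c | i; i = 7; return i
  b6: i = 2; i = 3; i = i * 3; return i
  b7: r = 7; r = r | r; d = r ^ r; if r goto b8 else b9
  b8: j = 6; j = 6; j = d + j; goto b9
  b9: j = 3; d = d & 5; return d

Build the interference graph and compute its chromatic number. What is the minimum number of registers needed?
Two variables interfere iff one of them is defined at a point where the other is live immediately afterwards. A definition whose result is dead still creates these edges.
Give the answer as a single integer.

Block summaries:
  b0 def {c,d,r} use ∅
  b1 def {c,j} use ∅
  b2 def {n} use {c}
  b3 def {n} use {c}
  b4 def {i} use ∅
  b5 def {c,i} use {c}
  b6 def {i} use ∅
  b7 def {d,r} use ∅
  b8 def {j} use {d}
  b9 def {d,j} use {d}

Backward fixpoint:
  b0 li=∅ lo={c}
  b1 li=∅ lo={c}
  b2 li={c} lo={c}
  b3 li={c} lo={c}
  b4 li=∅ lo=∅
  b5 li={c} lo=∅
  b6 li=∅ lo=∅
  b7 li=∅ lo={d}
  b8 li={d} lo={d}
  b9 li={d} lo=∅

Interfere edges:
  c — {d,i,j,n,r}
  d — {c,j,r}
  i — {c}
  j — {c,d}
  n — {c}
  r — {c,d}

Chromatic number:
  clique {c,d,j} ⇒ need ≥ 3
  3-colouring: c0={c}  c1={d,i,n}  c2={j,r}
  χ = 3

Answer: 3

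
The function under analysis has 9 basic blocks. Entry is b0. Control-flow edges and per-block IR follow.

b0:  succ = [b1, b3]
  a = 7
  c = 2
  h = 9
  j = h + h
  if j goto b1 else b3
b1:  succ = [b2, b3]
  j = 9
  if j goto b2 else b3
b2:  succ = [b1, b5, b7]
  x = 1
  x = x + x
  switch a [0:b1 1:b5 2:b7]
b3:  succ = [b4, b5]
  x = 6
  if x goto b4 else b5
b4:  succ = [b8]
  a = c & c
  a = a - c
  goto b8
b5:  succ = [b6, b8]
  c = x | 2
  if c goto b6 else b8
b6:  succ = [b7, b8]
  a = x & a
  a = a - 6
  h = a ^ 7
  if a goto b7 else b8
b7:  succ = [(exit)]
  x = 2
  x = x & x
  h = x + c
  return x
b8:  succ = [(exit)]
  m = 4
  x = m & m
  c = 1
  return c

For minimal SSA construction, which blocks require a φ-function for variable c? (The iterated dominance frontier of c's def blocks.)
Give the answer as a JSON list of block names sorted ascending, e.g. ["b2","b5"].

idom tree: b1←b0 b2←b1 b3←b0 b4←b3 b5←b0 b6←b5 b7←b0 b8←b0
Join-block Dom:
  b1: preds {b0,b2}: {b0} ∩ {b0,b1,b2} = {b0}; idom=b0
  b3: preds {b0,b1}: {b0} ∩ {b0,b1} = {b0}; idom=b0
  b5: preds {b2,b3}: {b0,b1,b2} ∩ {b0,b3} = {b0}; idom=b0
  b7: preds {b2,b6}: {b0,b1,b2} ∩ {b0,b5,b6} = {b0}; idom=b0
  b8: preds {b4,b5,b6}: {b0,b3,b4} ∩ {b0,b5} ∩ {b0,b5,b6} = {b0}; idom=b0

DF walk-up:
  join b1 pred b0: · stop@b0
  join b1 pred b2: b2→b1 stop@b0
  join b3 pred b0: · stop@b0
  join b3 pred b1: b1 stop@b0
  join b5 pred b2: b2→b1 stop@b0
  join b5 pred b3: b3 stop@b0
  join b7 pred b2: b2→b1 stop@b0
  join b7 pred b6: b6→b5 stop@b0
  join b8 pred b4: b4→b3 stop@b0
  join b8 pred b5: b5 stop@b0
  join b8 pred b6: b6→b5 stop@b0
  DF(b0)=∅
  DF(b1)={b1,b3,b5,b7}
  DF(b2)={b1,b5,b7}
  DF(b3)={b5,b8}
  DF(b4)={b8}
  DF(b5)={b7,b8}
  DF(b6)={b7,b8}
  DF(b7)=∅
  DF(b8)=∅

φ for c: defs {b0,b5,b8}
  DF⁺ = {b7,b8}

Answer: ["b7", "b8"]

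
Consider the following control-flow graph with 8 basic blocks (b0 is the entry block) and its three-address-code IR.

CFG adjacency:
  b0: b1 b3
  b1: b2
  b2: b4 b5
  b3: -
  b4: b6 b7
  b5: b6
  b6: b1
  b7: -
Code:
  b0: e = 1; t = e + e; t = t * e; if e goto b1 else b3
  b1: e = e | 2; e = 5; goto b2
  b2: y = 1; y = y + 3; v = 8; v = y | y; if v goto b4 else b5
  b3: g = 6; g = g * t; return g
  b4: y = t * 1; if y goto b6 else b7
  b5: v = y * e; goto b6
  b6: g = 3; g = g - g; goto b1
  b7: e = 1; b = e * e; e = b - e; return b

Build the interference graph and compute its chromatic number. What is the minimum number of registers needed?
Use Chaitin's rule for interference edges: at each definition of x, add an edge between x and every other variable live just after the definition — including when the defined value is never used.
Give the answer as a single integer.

Answer: 4

Analysis:
Block summaries:
  b0 def {e,t} use ∅
  b1 def {e} use {e}
  b2 def {v,y} use ∅
  b3 def {g} use {t}
  b4 def {y} use {t}
  b5 def {v} use {e,y}
  b6 def {g} use ∅
  b7 def {b,e} use ∅

Live sets:
  b0: in=∅ out={e,t}
  b1: in={e,t} out={e,t}
  b2: in={e,t} out={e,t,y}
  b3: in={t} out=∅
  b4: in={e,t} out={e,t}
  b5: in={e,t,y} out={e,t}
  b6: in={e,t} out={e,t}
  b7: in=∅ out=∅

Conflict graph:
  b — {e}
  e — {b,g,t,v,y}
  g — {e,t}
  t — {e,g,v,y}
  v — {e,t,y}
  y — {e,t,v}

Colouring:
  {e,t,v,y} pairwise interfere (4-clique) ⇒ χ ≥ 4
  4-colouring: R0={e}  R1={b,t}  R2={g,v}  R3={y}
  χ = 4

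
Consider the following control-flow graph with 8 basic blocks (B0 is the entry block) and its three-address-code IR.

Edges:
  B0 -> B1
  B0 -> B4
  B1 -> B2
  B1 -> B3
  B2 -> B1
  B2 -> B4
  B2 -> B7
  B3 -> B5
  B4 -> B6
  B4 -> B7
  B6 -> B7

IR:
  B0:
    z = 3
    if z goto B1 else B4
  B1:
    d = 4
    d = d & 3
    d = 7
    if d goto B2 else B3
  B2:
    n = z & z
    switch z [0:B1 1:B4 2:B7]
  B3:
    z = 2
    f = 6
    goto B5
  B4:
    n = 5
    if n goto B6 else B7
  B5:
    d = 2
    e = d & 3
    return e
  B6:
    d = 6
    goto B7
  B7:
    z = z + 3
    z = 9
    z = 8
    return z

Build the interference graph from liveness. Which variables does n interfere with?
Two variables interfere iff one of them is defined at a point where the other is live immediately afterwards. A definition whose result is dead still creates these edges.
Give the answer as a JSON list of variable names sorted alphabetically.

Answer: ["z"]

Analysis:
Block summaries:
  B0 def {z} use ∅
  B1 def {d} use ∅
  B2 def {n} use {z}
  B3 def {f,z} use ∅
  B4 def {n} use ∅
  B5 def {d,e} use ∅
  B6 def {d} use ∅
  B7 def {z} use {z}

Liveness:
  B0: in=∅ out={z}
  B1: in={z} out={z}
  B2: in={z} out={z}
  B3: in=∅ out=∅
  B4: in={z} out={z}
  B5: in=∅ out=∅
  B6: in={z} out={z}
  B7: in={z} out=∅

Interference:
  d: {z}
  e: ∅
  f: ∅
  n: {z}
  z: {d,n}

N(n) = ["z"]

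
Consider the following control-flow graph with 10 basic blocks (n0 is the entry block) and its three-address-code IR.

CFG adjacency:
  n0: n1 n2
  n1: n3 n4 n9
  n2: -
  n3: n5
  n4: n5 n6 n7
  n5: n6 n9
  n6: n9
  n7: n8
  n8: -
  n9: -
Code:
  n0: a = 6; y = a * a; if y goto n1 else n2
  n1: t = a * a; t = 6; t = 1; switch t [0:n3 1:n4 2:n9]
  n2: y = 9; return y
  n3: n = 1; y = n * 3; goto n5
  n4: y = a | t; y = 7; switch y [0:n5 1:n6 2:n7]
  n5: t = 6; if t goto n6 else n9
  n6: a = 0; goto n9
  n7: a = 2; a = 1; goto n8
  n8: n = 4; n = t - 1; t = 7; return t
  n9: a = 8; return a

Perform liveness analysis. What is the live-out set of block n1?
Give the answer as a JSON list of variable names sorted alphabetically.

def/use:
  n0: def={a,y} ue=∅
  n1: def={t} ue={a}
  n2: def={y} ue=∅
  n3: def={n,y} ue=∅
  n4: def={y} ue={a,t}
  n5: def={t} ue=∅
  n6: def={a} ue=∅
  n7: def={a} ue=∅
  n8: def={n,t} ue={t}
  n9: def={a} ue=∅

Live sets:
  n0: in=∅ out={a}
  n1: in={a} out={a,t}
  n2: in=∅ out=∅
  n3: in=∅ out=∅
  n4: in={a,t} out={t}
  n5: in=∅ out=∅
  n6: in=∅ out=∅
  n7: in={t} out={t}
  n8: in={t} out=∅
  n9: in=∅ out=∅

live-out(n1) = ["a", "t"]

Answer: ["a", "t"]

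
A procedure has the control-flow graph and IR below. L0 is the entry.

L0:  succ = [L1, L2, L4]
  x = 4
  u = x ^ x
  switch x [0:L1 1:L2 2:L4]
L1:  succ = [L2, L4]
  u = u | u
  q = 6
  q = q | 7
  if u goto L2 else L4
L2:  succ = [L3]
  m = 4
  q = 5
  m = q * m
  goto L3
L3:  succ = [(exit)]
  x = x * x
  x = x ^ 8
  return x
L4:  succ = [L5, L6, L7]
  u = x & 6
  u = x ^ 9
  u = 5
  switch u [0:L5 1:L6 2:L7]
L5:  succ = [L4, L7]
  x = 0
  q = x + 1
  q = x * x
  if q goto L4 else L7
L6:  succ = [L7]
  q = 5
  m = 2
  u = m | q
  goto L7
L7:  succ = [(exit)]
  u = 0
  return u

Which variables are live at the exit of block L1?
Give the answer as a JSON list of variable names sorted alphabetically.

Answer: ["x"]

Derivation:
Block summaries:
  L0: def={u,x} ue=∅
  L1: def={q,u} ue={u}
  L2: def={m,q} ue=∅
  L3: def={x} ue={x}
  L4: def={u} ue={x}
  L5: def={q,x} ue=∅
  L6: def={m,q,u} ue=∅
  L7: def={u} ue=∅

Liveness:
  L0 li=∅ lo={u,x}
  L1 li={u,x} lo={x}
  L2 li={x} lo={x}
  L3 li={x} lo=∅
  L4 li={x} lo=∅
  L5 li=∅ lo={x}
  L6 li=∅ lo=∅
  L7 li=∅ lo=∅

live-out(L1) = ["x"]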